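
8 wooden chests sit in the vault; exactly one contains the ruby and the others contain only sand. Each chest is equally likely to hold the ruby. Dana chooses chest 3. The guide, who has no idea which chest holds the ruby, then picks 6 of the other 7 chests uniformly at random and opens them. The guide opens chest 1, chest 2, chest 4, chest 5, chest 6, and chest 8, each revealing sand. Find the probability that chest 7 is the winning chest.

1/2

Because the guide chose which chests to open without knowing where the ruby is, the choice is independent of the prize location. Learning that none of the 6 opened chests holds the ruby simply rules out those 6 locations and leaves the remaining 2 chests still equally likely by symmetry.
So P(the ruby in chest 7) = 1/2.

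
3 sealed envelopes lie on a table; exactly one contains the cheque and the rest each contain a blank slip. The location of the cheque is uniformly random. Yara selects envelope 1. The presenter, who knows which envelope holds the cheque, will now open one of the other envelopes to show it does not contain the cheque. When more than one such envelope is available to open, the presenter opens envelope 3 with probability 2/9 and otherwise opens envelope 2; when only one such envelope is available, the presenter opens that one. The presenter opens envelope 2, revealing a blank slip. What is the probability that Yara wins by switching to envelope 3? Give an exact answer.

Consider each possible location of the cheque in turn.
If it is in envelope 1 (prior 1/3): envelope 3 is available but not opened, probability 7/9; weight (1/3)·(7/9) = 7/27.
If it is in envelope 2 (prior 1/3): the presenter opened envelope 2, so this case is ruled out; weight (1/3)·0 = 0.
If it is in envelope 3 (prior 1/3): only envelope 2 is available, probability 1; weight (1/3)·1 = 1/3.
The weights sum to 16/27.
So P(the cheque in envelope 3 | the presenter opened envelope 2) = (1/3) / (16/27) = 9/16.

9/16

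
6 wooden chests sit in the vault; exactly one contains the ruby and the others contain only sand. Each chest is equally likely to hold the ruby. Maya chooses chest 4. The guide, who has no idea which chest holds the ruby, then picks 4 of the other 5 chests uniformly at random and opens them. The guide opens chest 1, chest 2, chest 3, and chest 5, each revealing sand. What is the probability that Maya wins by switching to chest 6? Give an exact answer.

1/2

Apply Bayes' rule, conditioning on where the ruby actually is.
If it is in any of chests 1, 2, 3, and 5 (prior 1/6 each): that chest was opened and seen not to hold the prize — ruled out; weight (1/6)·0 = 0 each.
If it is in either of chests 4 and 6 (prior 1/6 each): the guide picks exactly this set with probability 1/5 regardless, and none is the prize; weight (1/6)·(1/5) = 1/30 each.
The weights sum to 1/15.
So P(the ruby in chest 6 | the guide opened chest 1, chest 2, chest 3, and chest 5) = (1/30) / (1/15) = 1/2.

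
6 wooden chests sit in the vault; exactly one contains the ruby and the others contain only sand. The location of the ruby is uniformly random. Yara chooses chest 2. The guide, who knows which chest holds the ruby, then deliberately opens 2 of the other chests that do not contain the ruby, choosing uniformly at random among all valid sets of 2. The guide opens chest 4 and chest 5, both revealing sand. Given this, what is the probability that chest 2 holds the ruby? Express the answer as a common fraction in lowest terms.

1/6

Consider each possible location of the ruby in turn.
If it is in any of chests 1, 3, and 6 (prior 1/6 each): the guide has 6 equally likely choices, so probability 1/6; weight (1/6)·(1/6) = 1/36 each.
If it is in chest 2 (prior 1/6): the guide has 10 equally likely choices, so probability 1/10; weight (1/6)·(1/10) = 1/60.
If it is in either of chests 4 and 5 (prior 1/6 each): that chest was opened and seen not to hold the prize — ruled out; weight (1/6)·0 = 0 each.
The weights sum to 1/10.
So P(the ruby in chest 2 | the guide opened chest 4 and chest 5) = (1/60) / (1/10) = 1/6.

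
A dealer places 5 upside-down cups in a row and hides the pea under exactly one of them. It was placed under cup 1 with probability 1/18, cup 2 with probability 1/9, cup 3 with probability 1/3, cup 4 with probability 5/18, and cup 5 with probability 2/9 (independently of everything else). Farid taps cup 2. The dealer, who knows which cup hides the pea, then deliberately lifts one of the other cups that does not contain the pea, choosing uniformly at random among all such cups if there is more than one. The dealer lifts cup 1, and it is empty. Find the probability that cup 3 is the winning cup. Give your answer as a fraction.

Condition on the true location of the pea.
If it is under cup 1 (prior 1/18): the dealer opened cup 1, so this case is ruled out; weight (1/18)·0 = 0.
If it is under cup 2 (prior 1/9): the dealer has 4 equally likely choices, so probability 1/4; weight (1/9)·(1/4) = 1/36.
If it is under cup 3 (prior 1/3): the dealer has 3 equally likely choices, so probability 1/3; weight (1/3)·(1/3) = 1/9.
If it is under cup 4 (prior 5/18): the dealer has 3 equally likely choices, so probability 1/3; weight (5/18)·(1/3) = 5/54.
If it is under cup 5 (prior 2/9): the dealer has 3 equally likely choices, so probability 1/3; weight (2/9)·(1/3) = 2/27.
The weights sum to 11/36.
So P(the pea under cup 3 | the dealer opened cup 1) = (1/9) / (11/36) = 4/11.

4/11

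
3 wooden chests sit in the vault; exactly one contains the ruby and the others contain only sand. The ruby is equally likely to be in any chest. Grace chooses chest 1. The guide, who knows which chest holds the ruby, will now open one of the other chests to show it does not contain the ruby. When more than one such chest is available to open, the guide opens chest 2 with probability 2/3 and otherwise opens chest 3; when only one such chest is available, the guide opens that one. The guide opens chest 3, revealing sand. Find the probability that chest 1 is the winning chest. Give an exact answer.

1/4

Consider each possible location of the ruby in turn.
If it is in chest 1 (prior 1/3): chest 2 is available but not opened, probability 1/3; weight (1/3)·(1/3) = 1/9.
If it is in chest 2 (prior 1/3): only chest 3 is available, probability 1; weight (1/3)·1 = 1/3.
If it is in chest 3 (prior 1/3): the guide opened chest 3, so this case is ruled out; weight (1/3)·0 = 0.
The weights sum to 4/9.
So P(the ruby in chest 1 | the guide opened chest 3) = (1/9) / (4/9) = 1/4.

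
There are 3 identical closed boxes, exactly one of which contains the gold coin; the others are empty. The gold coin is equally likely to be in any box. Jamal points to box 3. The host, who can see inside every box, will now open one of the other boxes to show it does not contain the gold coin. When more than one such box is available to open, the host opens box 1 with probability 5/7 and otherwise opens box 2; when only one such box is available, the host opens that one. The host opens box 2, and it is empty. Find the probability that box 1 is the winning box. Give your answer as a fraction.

7/9

Apply Bayes' rule, conditioning on where the gold coin actually is.
If it is in box 1 (prior 1/3): only box 2 is available, probability 1; weight (1/3)·1 = 1/3.
If it is in box 2 (prior 1/3): the host opened box 2, so this case is ruled out; weight (1/3)·0 = 0.
If it is in box 3 (prior 1/3): box 1 is available but not opened, probability 2/7; weight (1/3)·(2/7) = 2/21.
The weights sum to 3/7.
So P(the gold coin in box 1 | the host opened box 2) = (1/3) / (3/7) = 7/9.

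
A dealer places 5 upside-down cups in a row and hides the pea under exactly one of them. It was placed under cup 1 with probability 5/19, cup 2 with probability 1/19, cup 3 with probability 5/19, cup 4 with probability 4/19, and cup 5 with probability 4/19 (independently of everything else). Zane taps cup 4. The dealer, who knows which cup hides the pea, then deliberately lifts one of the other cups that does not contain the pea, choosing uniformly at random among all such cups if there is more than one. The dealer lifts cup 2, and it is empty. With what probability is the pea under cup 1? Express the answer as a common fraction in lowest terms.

Consider each possible location of the pea in turn.
If it is under either of cups 1 and 3 (prior 5/19 each): the dealer has 3 equally likely choices, so probability 1/3; weight (5/19)·(1/3) = 5/57 each.
If it is under cup 2 (prior 1/19): the dealer opened cup 2, so this case is ruled out; weight (1/19)·0 = 0.
If it is under cup 4 (prior 4/19): the dealer has 4 equally likely choices, so probability 1/4; weight (4/19)·(1/4) = 1/19.
If it is under cup 5 (prior 4/19): the dealer has 3 equally likely choices, so probability 1/3; weight (4/19)·(1/3) = 4/57.
The weights sum to 17/57.
So P(the pea under cup 1 | the dealer opened cup 2) = (5/57) / (17/57) = 5/17.

5/17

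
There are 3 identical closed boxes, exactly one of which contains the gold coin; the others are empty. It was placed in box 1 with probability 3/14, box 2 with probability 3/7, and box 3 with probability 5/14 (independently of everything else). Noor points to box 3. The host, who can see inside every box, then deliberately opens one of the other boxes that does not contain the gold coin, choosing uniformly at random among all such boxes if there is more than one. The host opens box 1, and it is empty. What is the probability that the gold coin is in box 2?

12/17

Condition on the true location of the gold coin.
If it is in box 1 (prior 3/14): the host opened box 1, so this case is ruled out; weight (3/14)·0 = 0.
If it is in box 2 (prior 3/7): the host has no choice, probability 1; weight (3/7)·1 = 3/7.
If it is in box 3 (prior 5/14): the host has 2 equally likely choices, so probability 1/2; weight (5/14)·(1/2) = 5/28.
The weights sum to 17/28.
So P(the gold coin in box 2 | the host opened box 1) = (3/7) / (17/28) = 12/17.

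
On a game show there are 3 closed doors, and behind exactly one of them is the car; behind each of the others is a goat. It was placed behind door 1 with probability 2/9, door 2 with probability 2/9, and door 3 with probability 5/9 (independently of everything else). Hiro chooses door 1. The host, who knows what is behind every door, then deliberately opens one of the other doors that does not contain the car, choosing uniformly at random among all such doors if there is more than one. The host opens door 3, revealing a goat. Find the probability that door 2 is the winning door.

Consider each possible location of the car in turn.
If it is behind door 1 (prior 2/9): the host has 2 equally likely choices, so probability 1/2; weight (2/9)·(1/2) = 1/9.
If it is behind door 2 (prior 2/9): the host has no choice, probability 1; weight (2/9)·1 = 2/9.
If it is behind door 3 (prior 5/9): the host opened door 3, so this case is ruled out; weight (5/9)·0 = 0.
The weights sum to 1/3.
So P(the car behind door 2 | the host opened door 3) = (2/9) / (1/3) = 2/3.

2/3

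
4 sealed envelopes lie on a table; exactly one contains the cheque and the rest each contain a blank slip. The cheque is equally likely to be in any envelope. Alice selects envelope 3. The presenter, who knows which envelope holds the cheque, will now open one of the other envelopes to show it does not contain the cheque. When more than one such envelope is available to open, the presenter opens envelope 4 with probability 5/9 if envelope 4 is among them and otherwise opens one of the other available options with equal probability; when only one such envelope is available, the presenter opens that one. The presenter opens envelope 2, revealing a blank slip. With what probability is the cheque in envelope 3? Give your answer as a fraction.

Apply Bayes' rule, conditioning on where the cheque actually is.
If it is in envelope 1 (prior 1/4): envelope 4 is available but not opened, probability 4/9; weight (1/4)·(4/9) = 1/9.
If it is in envelope 2 (prior 1/4): the presenter opened envelope 2, so this case is ruled out; weight (1/4)·0 = 0.
If it is in envelope 3 (prior 1/4): envelope 4 is available but not opened; envelope 2 gets probability (1 − 5/9)/2 = 2/9; weight (1/4)·(2/9) = 1/18.
If it is in envelope 4 (prior 1/4): envelope 4 holds the prize so is unavailable; the presenter chooses uniformly among the 2 others, probability 1/2; weight (1/4)·(1/2) = 1/8.
The weights sum to 7/24.
So P(the cheque in envelope 3 | the presenter opened envelope 2) = (1/18) / (7/24) = 4/21.

4/21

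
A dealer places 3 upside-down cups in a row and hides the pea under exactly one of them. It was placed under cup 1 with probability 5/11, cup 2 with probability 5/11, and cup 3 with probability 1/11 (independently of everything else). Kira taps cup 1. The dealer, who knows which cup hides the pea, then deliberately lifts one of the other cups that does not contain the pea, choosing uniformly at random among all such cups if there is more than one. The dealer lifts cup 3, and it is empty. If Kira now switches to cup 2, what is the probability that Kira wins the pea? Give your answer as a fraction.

2/3

Condition on the true location of the pea.
If it is under cup 1 (prior 5/11): the dealer has 2 equally likely choices, so probability 1/2; weight (5/11)·(1/2) = 5/22.
If it is under cup 2 (prior 5/11): the dealer has no choice, probability 1; weight (5/11)·1 = 5/11.
If it is under cup 3 (prior 1/11): the dealer opened cup 3, so this case is ruled out; weight (1/11)·0 = 0.
The weights sum to 15/22.
So P(the pea under cup 2 | the dealer opened cup 3) = (5/11) / (15/22) = 2/3.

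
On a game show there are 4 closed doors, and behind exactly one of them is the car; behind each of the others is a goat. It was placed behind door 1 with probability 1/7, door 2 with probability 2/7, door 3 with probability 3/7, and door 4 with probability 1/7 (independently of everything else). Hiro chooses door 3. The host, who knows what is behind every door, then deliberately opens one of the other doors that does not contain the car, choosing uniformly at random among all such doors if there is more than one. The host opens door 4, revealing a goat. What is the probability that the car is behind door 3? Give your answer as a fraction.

2/5

Consider each possible location of the car in turn.
If it is behind door 1 (prior 1/7): the host has 2 equally likely choices, so probability 1/2; weight (1/7)·(1/2) = 1/14.
If it is behind door 2 (prior 2/7): the host has 2 equally likely choices, so probability 1/2; weight (2/7)·(1/2) = 1/7.
If it is behind door 3 (prior 3/7): the host has 3 equally likely choices, so probability 1/3; weight (3/7)·(1/3) = 1/7.
If it is behind door 4 (prior 1/7): the host opened door 4, so this case is ruled out; weight (1/7)·0 = 0.
The weights sum to 5/14.
So P(the car behind door 3 | the host opened door 4) = (1/7) / (5/14) = 2/5.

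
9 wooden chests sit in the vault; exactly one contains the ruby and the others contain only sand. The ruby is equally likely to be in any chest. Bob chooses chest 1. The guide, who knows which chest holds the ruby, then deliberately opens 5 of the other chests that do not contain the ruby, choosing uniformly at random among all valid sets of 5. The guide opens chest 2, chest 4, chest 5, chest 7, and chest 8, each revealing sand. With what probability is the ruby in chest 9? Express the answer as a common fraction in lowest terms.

8/27

Apply Bayes' rule, conditioning on where the ruby actually is.
If it is in chest 1 (prior 1/9): the guide has 56 equally likely choices, so probability 1/56; weight (1/9)·(1/56) = 1/504.
If it is in any of chests 2, 4, 5, 7, and 8 (prior 1/9 each): that chest was opened and seen not to hold the prize — ruled out; weight (1/9)·0 = 0 each.
If it is in any of chests 3, 6, and 9 (prior 1/9 each): the guide has 21 equally likely choices, so probability 1/21; weight (1/9)·(1/21) = 1/189 each.
The weights sum to 1/56.
So P(the ruby in chest 9 | the guide opened chest 2, chest 4, chest 5, chest 7, and chest 8) = (1/189) / (1/56) = 8/27.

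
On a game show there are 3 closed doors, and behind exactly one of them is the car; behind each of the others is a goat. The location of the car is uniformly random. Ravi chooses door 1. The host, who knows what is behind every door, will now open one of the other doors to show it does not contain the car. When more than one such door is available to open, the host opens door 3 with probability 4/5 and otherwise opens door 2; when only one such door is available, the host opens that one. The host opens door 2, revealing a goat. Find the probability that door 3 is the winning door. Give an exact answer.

5/6

Consider each possible location of the car in turn.
If it is behind door 1 (prior 1/3): door 3 is available but not opened, probability 1/5; weight (1/3)·(1/5) = 1/15.
If it is behind door 2 (prior 1/3): the host opened door 2, so this case is ruled out; weight (1/3)·0 = 0.
If it is behind door 3 (prior 1/3): only door 2 is available, probability 1; weight (1/3)·1 = 1/3.
The weights sum to 2/5.
So P(the car behind door 3 | the host opened door 2) = (1/3) / (2/5) = 5/6.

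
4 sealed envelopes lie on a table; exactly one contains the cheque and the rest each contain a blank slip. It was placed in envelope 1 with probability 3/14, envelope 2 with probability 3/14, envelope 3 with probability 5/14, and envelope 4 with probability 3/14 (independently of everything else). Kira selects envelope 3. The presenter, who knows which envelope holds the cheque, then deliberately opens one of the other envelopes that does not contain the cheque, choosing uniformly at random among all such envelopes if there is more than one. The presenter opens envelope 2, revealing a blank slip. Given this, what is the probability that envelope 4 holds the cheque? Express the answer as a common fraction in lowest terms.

Apply Bayes' rule, conditioning on where the cheque actually is.
If it is in either of envelopes 1 and 4 (prior 3/14 each): the presenter has 2 equally likely choices, so probability 1/2; weight (3/14)·(1/2) = 3/28 each.
If it is in envelope 2 (prior 3/14): the presenter opened envelope 2, so this case is ruled out; weight (3/14)·0 = 0.
If it is in envelope 3 (prior 5/14): the presenter has 3 equally likely choices, so probability 1/3; weight (5/14)·(1/3) = 5/42.
The weights sum to 1/3.
So P(the cheque in envelope 4 | the presenter opened envelope 2) = (3/28) / (1/3) = 9/28.

9/28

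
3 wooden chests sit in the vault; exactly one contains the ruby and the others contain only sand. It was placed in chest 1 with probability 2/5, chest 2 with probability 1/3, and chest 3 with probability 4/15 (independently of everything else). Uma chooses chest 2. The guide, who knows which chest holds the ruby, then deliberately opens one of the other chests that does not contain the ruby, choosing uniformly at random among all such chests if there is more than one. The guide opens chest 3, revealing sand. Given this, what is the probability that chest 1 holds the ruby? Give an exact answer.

Condition on the true location of the ruby.
If it is in chest 1 (prior 2/5): the guide has no choice, probability 1; weight (2/5)·1 = 2/5.
If it is in chest 2 (prior 1/3): the guide has 2 equally likely choices, so probability 1/2; weight (1/3)·(1/2) = 1/6.
If it is in chest 3 (prior 4/15): the guide opened chest 3, so this case is ruled out; weight (4/15)·0 = 0.
The weights sum to 17/30.
So P(the ruby in chest 1 | the guide opened chest 3) = (2/5) / (17/30) = 12/17.

12/17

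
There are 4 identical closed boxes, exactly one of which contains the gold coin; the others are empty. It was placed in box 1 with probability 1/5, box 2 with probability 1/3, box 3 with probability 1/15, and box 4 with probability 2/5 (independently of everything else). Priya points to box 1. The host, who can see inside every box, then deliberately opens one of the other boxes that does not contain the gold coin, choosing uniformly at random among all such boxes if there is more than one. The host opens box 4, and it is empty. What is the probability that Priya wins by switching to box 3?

Consider each possible location of the gold coin in turn.
If it is in box 1 (prior 1/5): the host has 3 equally likely choices, so probability 1/3; weight (1/5)·(1/3) = 1/15.
If it is in box 2 (prior 1/3): the host has 2 equally likely choices, so probability 1/2; weight (1/3)·(1/2) = 1/6.
If it is in box 3 (prior 1/15): the host has 2 equally likely choices, so probability 1/2; weight (1/15)·(1/2) = 1/30.
If it is in box 4 (prior 2/5): the host opened box 4, so this case is ruled out; weight (2/5)·0 = 0.
The weights sum to 4/15.
So P(the gold coin in box 3 | the host opened box 4) = (1/30) / (4/15) = 1/8.

1/8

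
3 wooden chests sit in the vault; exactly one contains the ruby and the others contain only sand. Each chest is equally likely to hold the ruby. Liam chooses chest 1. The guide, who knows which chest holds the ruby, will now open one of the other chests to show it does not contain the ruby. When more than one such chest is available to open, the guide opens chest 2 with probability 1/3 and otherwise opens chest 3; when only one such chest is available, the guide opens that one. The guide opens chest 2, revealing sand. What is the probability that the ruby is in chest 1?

1/4

Apply Bayes' rule, conditioning on where the ruby actually is.
If it is in chest 1 (prior 1/3): chest 2 is available, opened with probability 1/3; weight (1/3)·(1/3) = 1/9.
If it is in chest 2 (prior 1/3): the guide opened chest 2, so this case is ruled out; weight (1/3)·0 = 0.
If it is in chest 3 (prior 1/3): only chest 2 is available, probability 1; weight (1/3)·1 = 1/3.
The weights sum to 4/9.
So P(the ruby in chest 1 | the guide opened chest 2) = (1/9) / (4/9) = 1/4.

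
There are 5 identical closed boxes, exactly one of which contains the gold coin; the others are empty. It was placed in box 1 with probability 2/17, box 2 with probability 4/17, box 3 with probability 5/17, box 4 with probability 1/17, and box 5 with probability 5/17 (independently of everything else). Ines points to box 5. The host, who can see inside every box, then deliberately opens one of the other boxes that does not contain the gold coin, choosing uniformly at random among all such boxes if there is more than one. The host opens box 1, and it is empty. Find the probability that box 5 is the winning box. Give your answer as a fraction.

3/11

Condition on the true location of the gold coin.
If it is in box 1 (prior 2/17): the host opened box 1, so this case is ruled out; weight (2/17)·0 = 0.
If it is in box 2 (prior 4/17): the host has 3 equally likely choices, so probability 1/3; weight (4/17)·(1/3) = 4/51.
If it is in box 3 (prior 5/17): the host has 3 equally likely choices, so probability 1/3; weight (5/17)·(1/3) = 5/51.
If it is in box 4 (prior 1/17): the host has 3 equally likely choices, so probability 1/3; weight (1/17)·(1/3) = 1/51.
If it is in box 5 (prior 5/17): the host has 4 equally likely choices, so probability 1/4; weight (5/17)·(1/4) = 5/68.
The weights sum to 55/204.
So P(the gold coin in box 5 | the host opened box 1) = (5/68) / (55/204) = 3/11.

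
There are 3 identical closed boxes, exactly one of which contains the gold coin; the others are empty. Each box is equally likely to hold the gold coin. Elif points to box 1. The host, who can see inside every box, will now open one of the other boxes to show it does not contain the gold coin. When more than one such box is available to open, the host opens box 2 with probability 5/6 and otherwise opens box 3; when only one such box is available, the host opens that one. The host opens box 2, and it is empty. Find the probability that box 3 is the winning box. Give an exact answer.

6/11

Apply Bayes' rule, conditioning on where the gold coin actually is.
If it is in box 1 (prior 1/3): box 2 is available, opened with probability 5/6; weight (1/3)·(5/6) = 5/18.
If it is in box 2 (prior 1/3): the host opened box 2, so this case is ruled out; weight (1/3)·0 = 0.
If it is in box 3 (prior 1/3): only box 2 is available, probability 1; weight (1/3)·1 = 1/3.
The weights sum to 11/18.
So P(the gold coin in box 3 | the host opened box 2) = (1/3) / (11/18) = 6/11.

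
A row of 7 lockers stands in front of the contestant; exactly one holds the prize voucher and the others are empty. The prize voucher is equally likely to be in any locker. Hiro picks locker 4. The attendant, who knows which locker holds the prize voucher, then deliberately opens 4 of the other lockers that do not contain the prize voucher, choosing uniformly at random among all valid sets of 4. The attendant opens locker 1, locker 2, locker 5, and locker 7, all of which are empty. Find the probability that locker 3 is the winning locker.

3/7

Condition on the true location of the prize voucher.
If it is in any of lockers 1, 2, 5, and 7 (prior 1/7 each): that locker was opened and seen not to hold the prize — ruled out; weight (1/7)·0 = 0 each.
If it is in either of lockers 3 and 6 (prior 1/7 each): the attendant has 5 equally likely choices, so probability 1/5; weight (1/7)·(1/5) = 1/35 each.
If it is in locker 4 (prior 1/7): the attendant has 15 equally likely choices, so probability 1/15; weight (1/7)·(1/15) = 1/105.
The weights sum to 1/15.
So P(the prize voucher in locker 3 | the attendant opened locker 1, locker 2, locker 5, and locker 7) = (1/35) / (1/15) = 3/7.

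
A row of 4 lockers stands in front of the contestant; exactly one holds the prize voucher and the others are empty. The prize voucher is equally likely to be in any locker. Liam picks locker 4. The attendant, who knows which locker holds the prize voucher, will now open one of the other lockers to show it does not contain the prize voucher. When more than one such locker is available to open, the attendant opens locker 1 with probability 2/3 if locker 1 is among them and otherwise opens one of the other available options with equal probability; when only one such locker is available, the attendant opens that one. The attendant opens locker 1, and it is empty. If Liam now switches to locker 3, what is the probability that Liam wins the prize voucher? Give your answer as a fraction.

Consider each possible location of the prize voucher in turn.
If it is in locker 1 (prior 1/4): the attendant opened locker 1, so this case is ruled out; weight (1/4)·0 = 0.
If it is in any of lockers 2, 3, and 4 (prior 1/4 each): locker 1 is available, opened with probability 2/3; weight (1/4)·(2/3) = 1/6 each.
The weights sum to 1/2.
So P(the prize voucher in locker 3 | the attendant opened locker 1) = (1/6) / (1/2) = 1/3.

1/3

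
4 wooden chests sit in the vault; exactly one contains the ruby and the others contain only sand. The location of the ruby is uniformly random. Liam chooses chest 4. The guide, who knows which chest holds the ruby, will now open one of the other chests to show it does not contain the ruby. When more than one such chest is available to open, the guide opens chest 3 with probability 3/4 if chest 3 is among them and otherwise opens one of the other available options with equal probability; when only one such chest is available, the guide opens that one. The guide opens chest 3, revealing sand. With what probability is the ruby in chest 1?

Condition on the true location of the ruby.
If it is in any of chests 1, 2, and 4 (prior 1/4 each): chest 3 is available, opened with probability 3/4; weight (1/4)·(3/4) = 3/16 each.
If it is in chest 3 (prior 1/4): the guide opened chest 3, so this case is ruled out; weight (1/4)·0 = 0.
The weights sum to 9/16.
So P(the ruby in chest 1 | the guide opened chest 3) = (3/16) / (9/16) = 1/3.

1/3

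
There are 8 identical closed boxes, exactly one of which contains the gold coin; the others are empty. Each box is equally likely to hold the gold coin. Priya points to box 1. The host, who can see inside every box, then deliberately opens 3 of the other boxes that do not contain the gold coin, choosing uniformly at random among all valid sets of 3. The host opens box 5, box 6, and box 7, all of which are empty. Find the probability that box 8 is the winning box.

7/32

Condition on the true location of the gold coin.
If it is in box 1 (prior 1/8): the host has 35 equally likely choices, so probability 1/35; weight (1/8)·(1/35) = 1/280.
If it is in any of boxes 2, 3, 4, and 8 (prior 1/8 each): the host has 20 equally likely choices, so probability 1/20; weight (1/8)·(1/20) = 1/160 each.
If it is in any of boxes 5, 6, and 7 (prior 1/8 each): that box was opened and seen not to hold the prize — ruled out; weight (1/8)·0 = 0 each.
The weights sum to 1/35.
So P(the gold coin in box 8 | the host opened box 5, box 6, and box 7) = (1/160) / (1/35) = 7/32.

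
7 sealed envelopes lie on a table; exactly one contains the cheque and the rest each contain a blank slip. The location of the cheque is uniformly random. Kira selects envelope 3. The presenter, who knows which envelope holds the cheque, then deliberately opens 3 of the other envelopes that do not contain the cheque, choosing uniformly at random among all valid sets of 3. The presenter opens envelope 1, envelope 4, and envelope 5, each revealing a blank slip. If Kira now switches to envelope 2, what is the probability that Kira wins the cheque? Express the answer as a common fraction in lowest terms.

2/7

Consider each possible location of the cheque in turn.
If it is in any of envelopes 1, 4, and 5 (prior 1/7 each): that envelope was opened and seen not to hold the prize — ruled out; weight (1/7)·0 = 0 each.
If it is in any of envelopes 2, 6, and 7 (prior 1/7 each): the presenter has 10 equally likely choices, so probability 1/10; weight (1/7)·(1/10) = 1/70 each.
If it is in envelope 3 (prior 1/7): the presenter has 20 equally likely choices, so probability 1/20; weight (1/7)·(1/20) = 1/140.
The weights sum to 1/20.
So P(the cheque in envelope 2 | the presenter opened envelope 1, envelope 4, and envelope 5) = (1/70) / (1/20) = 2/7.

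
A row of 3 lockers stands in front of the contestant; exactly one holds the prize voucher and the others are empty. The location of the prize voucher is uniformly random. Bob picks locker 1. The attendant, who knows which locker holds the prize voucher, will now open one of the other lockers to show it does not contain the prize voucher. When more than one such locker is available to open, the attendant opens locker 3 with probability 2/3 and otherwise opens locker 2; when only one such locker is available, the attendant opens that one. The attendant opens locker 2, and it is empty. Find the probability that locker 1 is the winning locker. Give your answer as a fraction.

1/4

Apply Bayes' rule, conditioning on where the prize voucher actually is.
If it is in locker 1 (prior 1/3): locker 3 is available but not opened, probability 1/3; weight (1/3)·(1/3) = 1/9.
If it is in locker 2 (prior 1/3): the attendant opened locker 2, so this case is ruled out; weight (1/3)·0 = 0.
If it is in locker 3 (prior 1/3): only locker 2 is available, probability 1; weight (1/3)·1 = 1/3.
The weights sum to 4/9.
So P(the prize voucher in locker 1 | the attendant opened locker 2) = (1/9) / (4/9) = 1/4.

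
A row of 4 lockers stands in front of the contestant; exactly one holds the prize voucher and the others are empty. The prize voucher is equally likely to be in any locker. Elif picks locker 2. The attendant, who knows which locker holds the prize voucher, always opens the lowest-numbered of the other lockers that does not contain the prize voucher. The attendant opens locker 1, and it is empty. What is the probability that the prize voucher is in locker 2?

Consider each possible location of the prize voucher in turn.
If it is in locker 1 (prior 1/4): the attendant opened locker 1, so this case is ruled out; weight (1/4)·0 = 0.
If it is in any of lockers 2, 3, and 4 (prior 1/4 each): locker 1 is the lowest-numbered option available, probability 1; weight (1/4)·1 = 1/4 each.
The weights sum to 3/4.
So P(the prize voucher in locker 2 | the attendant opened locker 1) = (1/4) / (3/4) = 1/3.

1/3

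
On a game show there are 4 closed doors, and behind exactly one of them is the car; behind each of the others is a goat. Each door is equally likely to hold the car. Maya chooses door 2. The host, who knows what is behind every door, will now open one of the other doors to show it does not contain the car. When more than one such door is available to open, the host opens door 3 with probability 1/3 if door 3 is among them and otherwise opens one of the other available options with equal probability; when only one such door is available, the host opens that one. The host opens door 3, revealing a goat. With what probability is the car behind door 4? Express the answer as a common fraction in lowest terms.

1/3

Condition on the true location of the car.
If it is behind any of doors 1, 2, and 4 (prior 1/4 each): door 3 is available, opened with probability 1/3; weight (1/4)·(1/3) = 1/12 each.
If it is behind door 3 (prior 1/4): the host opened door 3, so this case is ruled out; weight (1/4)·0 = 0.
The weights sum to 1/4.
So P(the car behind door 4 | the host opened door 3) = (1/12) / (1/4) = 1/3.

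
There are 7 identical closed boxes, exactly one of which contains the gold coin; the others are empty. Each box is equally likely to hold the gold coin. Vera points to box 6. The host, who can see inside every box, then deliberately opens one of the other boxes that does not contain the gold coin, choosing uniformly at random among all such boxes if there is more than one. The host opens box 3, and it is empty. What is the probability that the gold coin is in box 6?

Condition on the true location of the gold coin.
If it is in any of boxes 1, 2, 4, 5, and 7 (prior 1/7 each): the host has 5 equally likely choices, so probability 1/5; weight (1/7)·(1/5) = 1/35 each.
If it is in box 3 (prior 1/7): the host opened box 3, so this case is ruled out; weight (1/7)·0 = 0.
If it is in box 6 (prior 1/7): the host has 6 equally likely choices, so probability 1/6; weight (1/7)·(1/6) = 1/42.
The weights sum to 1/6.
So P(the gold coin in box 6 | the host opened box 3) = (1/42) / (1/6) = 1/7.

1/7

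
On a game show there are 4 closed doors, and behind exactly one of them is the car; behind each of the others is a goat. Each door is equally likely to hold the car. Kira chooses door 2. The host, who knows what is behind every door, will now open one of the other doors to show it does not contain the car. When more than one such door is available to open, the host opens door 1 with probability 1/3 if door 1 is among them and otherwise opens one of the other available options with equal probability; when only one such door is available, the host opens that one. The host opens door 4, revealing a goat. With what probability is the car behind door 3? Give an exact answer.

Apply Bayes' rule, conditioning on where the car actually is.
If it is behind door 1 (prior 1/4): door 1 holds the prize so is unavailable; the host chooses uniformly among the 2 others, probability 1/2; weight (1/4)·(1/2) = 1/8.
If it is behind door 2 (prior 1/4): door 1 is available but not opened; door 4 gets probability (1 − 1/3)/2 = 1/3; weight (1/4)·(1/3) = 1/12.
If it is behind door 3 (prior 1/4): door 1 is available but not opened, probability 2/3; weight (1/4)·(2/3) = 1/6.
If it is behind door 4 (prior 1/4): the host opened door 4, so this case is ruled out; weight (1/4)·0 = 0.
The weights sum to 3/8.
So P(the car behind door 3 | the host opened door 4) = (1/6) / (3/8) = 4/9.

4/9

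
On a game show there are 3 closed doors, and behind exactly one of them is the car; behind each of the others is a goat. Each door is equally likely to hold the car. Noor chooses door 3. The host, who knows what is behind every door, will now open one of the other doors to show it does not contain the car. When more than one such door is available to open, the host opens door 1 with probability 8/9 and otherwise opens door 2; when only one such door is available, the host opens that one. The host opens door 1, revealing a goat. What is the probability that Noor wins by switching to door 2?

Apply Bayes' rule, conditioning on where the car actually is.
If it is behind door 1 (prior 1/3): the host opened door 1, so this case is ruled out; weight (1/3)·0 = 0.
If it is behind door 2 (prior 1/3): only door 1 is available, probability 1; weight (1/3)·1 = 1/3.
If it is behind door 3 (prior 1/3): door 1 is available, opened with probability 8/9; weight (1/3)·(8/9) = 8/27.
The weights sum to 17/27.
So P(the car behind door 2 | the host opened door 1) = (1/3) / (17/27) = 9/17.

9/17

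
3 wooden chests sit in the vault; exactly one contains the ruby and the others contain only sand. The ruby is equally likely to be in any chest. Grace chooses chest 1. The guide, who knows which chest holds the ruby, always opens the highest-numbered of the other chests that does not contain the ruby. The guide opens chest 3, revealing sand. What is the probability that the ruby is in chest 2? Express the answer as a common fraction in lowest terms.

Consider each possible location of the ruby in turn.
If it is in either of chests 1 and 2 (prior 1/3 each): chest 3 is the highest-numbered option available, probability 1; weight (1/3)·1 = 1/3 each.
If it is in chest 3 (prior 1/3): the guide opened chest 3, so this case is ruled out; weight (1/3)·0 = 0.
The weights sum to 2/3.
So P(the ruby in chest 2 | the guide opened chest 3) = (1/3) / (2/3) = 1/2.

1/2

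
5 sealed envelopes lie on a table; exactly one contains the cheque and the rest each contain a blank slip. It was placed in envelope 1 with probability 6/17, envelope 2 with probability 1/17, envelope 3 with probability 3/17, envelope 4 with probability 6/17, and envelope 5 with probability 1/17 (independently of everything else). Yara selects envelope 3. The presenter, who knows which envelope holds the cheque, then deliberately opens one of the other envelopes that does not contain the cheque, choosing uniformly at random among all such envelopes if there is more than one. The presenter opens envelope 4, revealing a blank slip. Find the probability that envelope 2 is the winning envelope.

Apply Bayes' rule, conditioning on where the cheque actually is.
If it is in envelope 1 (prior 6/17): the presenter has 3 equally likely choices, so probability 1/3; weight (6/17)·(1/3) = 2/17.
If it is in either of envelopes 2 and 5 (prior 1/17 each): the presenter has 3 equally likely choices, so probability 1/3; weight (1/17)·(1/3) = 1/51 each.
If it is in envelope 3 (prior 3/17): the presenter has 4 equally likely choices, so probability 1/4; weight (3/17)·(1/4) = 3/68.
If it is in envelope 4 (prior 6/17): the presenter opened envelope 4, so this case is ruled out; weight (6/17)·0 = 0.
The weights sum to 41/204.
So P(the cheque in envelope 2 | the presenter opened envelope 4) = (1/51) / (41/204) = 4/41.

4/41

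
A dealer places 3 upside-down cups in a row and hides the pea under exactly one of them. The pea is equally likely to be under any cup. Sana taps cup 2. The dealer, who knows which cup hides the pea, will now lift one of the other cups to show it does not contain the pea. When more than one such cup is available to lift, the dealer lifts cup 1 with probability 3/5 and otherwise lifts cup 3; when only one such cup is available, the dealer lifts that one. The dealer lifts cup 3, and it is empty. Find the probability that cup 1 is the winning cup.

5/7

Consider each possible location of the pea in turn.
If it is under cup 1 (prior 1/3): only cup 3 is available, probability 1; weight (1/3)·1 = 1/3.
If it is under cup 2 (prior 1/3): cup 1 is available but not opened, probability 2/5; weight (1/3)·(2/5) = 2/15.
If it is under cup 3 (prior 1/3): the dealer opened cup 3, so this case is ruled out; weight (1/3)·0 = 0.
The weights sum to 7/15.
So P(the pea under cup 1 | the dealer opened cup 3) = (1/3) / (7/15) = 5/7.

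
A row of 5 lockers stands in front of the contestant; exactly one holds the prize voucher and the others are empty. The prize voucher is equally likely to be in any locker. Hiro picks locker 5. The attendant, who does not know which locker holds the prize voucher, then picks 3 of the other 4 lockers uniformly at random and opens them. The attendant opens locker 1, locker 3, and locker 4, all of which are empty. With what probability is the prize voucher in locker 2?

1/2

Because the attendant chose which lockers to open without knowing where the prize voucher is, the choice is independent of the prize location. Learning that none of the 3 opened lockers holds the prize voucher simply rules out those 3 locations and leaves the remaining 2 lockers still equally likely by symmetry.
So P(the prize voucher in locker 2) = 1/2.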